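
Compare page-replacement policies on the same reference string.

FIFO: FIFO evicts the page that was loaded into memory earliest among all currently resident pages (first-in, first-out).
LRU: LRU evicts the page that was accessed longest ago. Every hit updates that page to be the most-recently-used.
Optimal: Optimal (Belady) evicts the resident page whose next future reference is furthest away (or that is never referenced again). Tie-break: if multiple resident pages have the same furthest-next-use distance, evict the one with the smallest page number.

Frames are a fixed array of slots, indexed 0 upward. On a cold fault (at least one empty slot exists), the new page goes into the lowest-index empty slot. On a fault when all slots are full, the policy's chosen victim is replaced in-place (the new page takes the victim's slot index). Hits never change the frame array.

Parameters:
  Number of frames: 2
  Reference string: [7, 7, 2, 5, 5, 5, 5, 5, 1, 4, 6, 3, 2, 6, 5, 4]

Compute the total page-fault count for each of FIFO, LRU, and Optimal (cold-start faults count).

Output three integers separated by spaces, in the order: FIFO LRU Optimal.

Answer: 11 11 10

Derivation:
--- FIFO ---
  step 0: ref 7 -> FAULT, frames=[7,-] (faults so far: 1)
  step 1: ref 7 -> HIT, frames=[7,-] (faults so far: 1)
  step 2: ref 2 -> FAULT, frames=[7,2] (faults so far: 2)
  step 3: ref 5 -> FAULT, evict 7, frames=[5,2] (faults so far: 3)
  step 4: ref 5 -> HIT, frames=[5,2] (faults so far: 3)
  step 5: ref 5 -> HIT, frames=[5,2] (faults so far: 3)
  step 6: ref 5 -> HIT, frames=[5,2] (faults so far: 3)
  step 7: ref 5 -> HIT, frames=[5,2] (faults so far: 3)
  step 8: ref 1 -> FAULT, evict 2, frames=[5,1] (faults so far: 4)
  step 9: ref 4 -> FAULT, evict 5, frames=[4,1] (faults so far: 5)
  step 10: ref 6 -> FAULT, evict 1, frames=[4,6] (faults so far: 6)
  step 11: ref 3 -> FAULT, evict 4, frames=[3,6] (faults so far: 7)
  step 12: ref 2 -> FAULT, evict 6, frames=[3,2] (faults so far: 8)
  step 13: ref 6 -> FAULT, evict 3, frames=[6,2] (faults so far: 9)
  step 14: ref 5 -> FAULT, evict 2, frames=[6,5] (faults so far: 10)
  step 15: ref 4 -> FAULT, evict 6, frames=[4,5] (faults so far: 11)
  FIFO total faults: 11
--- LRU ---
  step 0: ref 7 -> FAULT, frames=[7,-] (faults so far: 1)
  step 1: ref 7 -> HIT, frames=[7,-] (faults so far: 1)
  step 2: ref 2 -> FAULT, frames=[7,2] (faults so far: 2)
  step 3: ref 5 -> FAULT, evict 7, frames=[5,2] (faults so far: 3)
  step 4: ref 5 -> HIT, frames=[5,2] (faults so far: 3)
  step 5: ref 5 -> HIT, frames=[5,2] (faults so far: 3)
  step 6: ref 5 -> HIT, frames=[5,2] (faults so far: 3)
  step 7: ref 5 -> HIT, frames=[5,2] (faults so far: 3)
  step 8: ref 1 -> FAULT, evict 2, frames=[5,1] (faults so far: 4)
  step 9: ref 4 -> FAULT, evict 5, frames=[4,1] (faults so far: 5)
  step 10: ref 6 -> FAULT, evict 1, frames=[4,6] (faults so far: 6)
  step 11: ref 3 -> FAULT, evict 4, frames=[3,6] (faults so far: 7)
  step 12: ref 2 -> FAULT, evict 6, frames=[3,2] (faults so far: 8)
  step 13: ref 6 -> FAULT, evict 3, frames=[6,2] (faults so far: 9)
  step 14: ref 5 -> FAULT, evict 2, frames=[6,5] (faults so far: 10)
  step 15: ref 4 -> FAULT, evict 6, frames=[4,5] (faults so far: 11)
  LRU total faults: 11
--- Optimal ---
  step 0: ref 7 -> FAULT, frames=[7,-] (faults so far: 1)
  step 1: ref 7 -> HIT, frames=[7,-] (faults so far: 1)
  step 2: ref 2 -> FAULT, frames=[7,2] (faults so far: 2)
  step 3: ref 5 -> FAULT, evict 7, frames=[5,2] (faults so far: 3)
  step 4: ref 5 -> HIT, frames=[5,2] (faults so far: 3)
  step 5: ref 5 -> HIT, frames=[5,2] (faults so far: 3)
  step 6: ref 5 -> HIT, frames=[5,2] (faults so far: 3)
  step 7: ref 5 -> HIT, frames=[5,2] (faults so far: 3)
  step 8: ref 1 -> FAULT, evict 5, frames=[1,2] (faults so far: 4)
  step 9: ref 4 -> FAULT, evict 1, frames=[4,2] (faults so far: 5)
  step 10: ref 6 -> FAULT, evict 4, frames=[6,2] (faults so far: 6)
  step 11: ref 3 -> FAULT, evict 6, frames=[3,2] (faults so far: 7)
  step 12: ref 2 -> HIT, frames=[3,2] (faults so far: 7)
  step 13: ref 6 -> FAULT, evict 2, frames=[3,6] (faults so far: 8)
  step 14: ref 5 -> FAULT, evict 3, frames=[5,6] (faults so far: 9)
  step 15: ref 4 -> FAULT, evict 5, frames=[4,6] (faults so far: 10)
  Optimal total faults: 10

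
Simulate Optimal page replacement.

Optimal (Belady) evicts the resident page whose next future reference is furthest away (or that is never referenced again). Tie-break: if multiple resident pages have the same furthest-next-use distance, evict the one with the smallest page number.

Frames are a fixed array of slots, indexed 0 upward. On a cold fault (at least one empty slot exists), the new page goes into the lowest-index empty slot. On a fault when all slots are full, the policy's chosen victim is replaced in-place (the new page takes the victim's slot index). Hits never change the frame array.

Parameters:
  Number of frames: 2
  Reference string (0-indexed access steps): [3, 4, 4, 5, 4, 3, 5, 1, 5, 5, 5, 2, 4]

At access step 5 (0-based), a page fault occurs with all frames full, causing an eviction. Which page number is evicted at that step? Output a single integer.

Step 0: ref 3 -> FAULT, frames=[3,-]
Step 1: ref 4 -> FAULT, frames=[3,4]
Step 2: ref 4 -> HIT, frames=[3,4]
Step 3: ref 5 -> FAULT, evict 3, frames=[5,4]
Step 4: ref 4 -> HIT, frames=[5,4]
Step 5: ref 3 -> FAULT, evict 4, frames=[5,3]
At step 5: evicted page 4

Answer: 4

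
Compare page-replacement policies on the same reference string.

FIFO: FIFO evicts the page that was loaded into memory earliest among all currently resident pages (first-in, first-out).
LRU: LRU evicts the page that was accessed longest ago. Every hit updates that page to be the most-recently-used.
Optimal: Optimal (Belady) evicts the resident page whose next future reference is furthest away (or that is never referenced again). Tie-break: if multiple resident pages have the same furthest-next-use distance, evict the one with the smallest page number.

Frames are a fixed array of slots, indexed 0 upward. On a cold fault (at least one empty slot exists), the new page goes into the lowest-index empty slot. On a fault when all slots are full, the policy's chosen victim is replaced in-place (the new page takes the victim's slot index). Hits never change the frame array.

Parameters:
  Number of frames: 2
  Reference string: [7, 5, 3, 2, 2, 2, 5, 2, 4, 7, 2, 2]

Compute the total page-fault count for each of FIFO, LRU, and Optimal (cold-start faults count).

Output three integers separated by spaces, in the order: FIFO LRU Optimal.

--- FIFO ---
  step 0: ref 7 -> FAULT, frames=[7,-] (faults so far: 1)
  step 1: ref 5 -> FAULT, frames=[7,5] (faults so far: 2)
  step 2: ref 3 -> FAULT, evict 7, frames=[3,5] (faults so far: 3)
  step 3: ref 2 -> FAULT, evict 5, frames=[3,2] (faults so far: 4)
  step 4: ref 2 -> HIT, frames=[3,2] (faults so far: 4)
  step 5: ref 2 -> HIT, frames=[3,2] (faults so far: 4)
  step 6: ref 5 -> FAULT, evict 3, frames=[5,2] (faults so far: 5)
  step 7: ref 2 -> HIT, frames=[5,2] (faults so far: 5)
  step 8: ref 4 -> FAULT, evict 2, frames=[5,4] (faults so far: 6)
  step 9: ref 7 -> FAULT, evict 5, frames=[7,4] (faults so far: 7)
  step 10: ref 2 -> FAULT, evict 4, frames=[7,2] (faults so far: 8)
  step 11: ref 2 -> HIT, frames=[7,2] (faults so far: 8)
  FIFO total faults: 8
--- LRU ---
  step 0: ref 7 -> FAULT, frames=[7,-] (faults so far: 1)
  step 1: ref 5 -> FAULT, frames=[7,5] (faults so far: 2)
  step 2: ref 3 -> FAULT, evict 7, frames=[3,5] (faults so far: 3)
  step 3: ref 2 -> FAULT, evict 5, frames=[3,2] (faults so far: 4)
  step 4: ref 2 -> HIT, frames=[3,2] (faults so far: 4)
  step 5: ref 2 -> HIT, frames=[3,2] (faults so far: 4)
  step 6: ref 5 -> FAULT, evict 3, frames=[5,2] (faults so far: 5)
  step 7: ref 2 -> HIT, frames=[5,2] (faults so far: 5)
  step 8: ref 4 -> FAULT, evict 5, frames=[4,2] (faults so far: 6)
  step 9: ref 7 -> FAULT, evict 2, frames=[4,7] (faults so far: 7)
  step 10: ref 2 -> FAULT, evict 4, frames=[2,7] (faults so far: 8)
  step 11: ref 2 -> HIT, frames=[2,7] (faults so far: 8)
  LRU total faults: 8
--- Optimal ---
  step 0: ref 7 -> FAULT, frames=[7,-] (faults so far: 1)
  step 1: ref 5 -> FAULT, frames=[7,5] (faults so far: 2)
  step 2: ref 3 -> FAULT, evict 7, frames=[3,5] (faults so far: 3)
  step 3: ref 2 -> FAULT, evict 3, frames=[2,5] (faults so far: 4)
  step 4: ref 2 -> HIT, frames=[2,5] (faults so far: 4)
  step 5: ref 2 -> HIT, frames=[2,5] (faults so far: 4)
  step 6: ref 5 -> HIT, frames=[2,5] (faults so far: 4)
  step 7: ref 2 -> HIT, frames=[2,5] (faults so far: 4)
  step 8: ref 4 -> FAULT, evict 5, frames=[2,4] (faults so far: 5)
  step 9: ref 7 -> FAULT, evict 4, frames=[2,7] (faults so far: 6)
  step 10: ref 2 -> HIT, frames=[2,7] (faults so far: 6)
  step 11: ref 2 -> HIT, frames=[2,7] (faults so far: 6)
  Optimal total faults: 6

Answer: 8 8 6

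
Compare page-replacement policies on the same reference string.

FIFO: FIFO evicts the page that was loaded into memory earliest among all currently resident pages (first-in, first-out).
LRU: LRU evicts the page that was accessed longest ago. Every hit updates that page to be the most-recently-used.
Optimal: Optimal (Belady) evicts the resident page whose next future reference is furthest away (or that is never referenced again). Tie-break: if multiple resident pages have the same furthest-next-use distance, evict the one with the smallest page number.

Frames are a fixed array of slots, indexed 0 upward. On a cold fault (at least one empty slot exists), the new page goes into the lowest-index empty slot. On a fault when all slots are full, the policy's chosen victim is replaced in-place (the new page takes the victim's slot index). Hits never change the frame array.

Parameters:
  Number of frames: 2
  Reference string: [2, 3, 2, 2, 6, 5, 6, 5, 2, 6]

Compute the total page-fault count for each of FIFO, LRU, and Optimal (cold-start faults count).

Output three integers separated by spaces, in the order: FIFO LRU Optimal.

--- FIFO ---
  step 0: ref 2 -> FAULT, frames=[2,-] (faults so far: 1)
  step 1: ref 3 -> FAULT, frames=[2,3] (faults so far: 2)
  step 2: ref 2 -> HIT, frames=[2,3] (faults so far: 2)
  step 3: ref 2 -> HIT, frames=[2,3] (faults so far: 2)
  step 4: ref 6 -> FAULT, evict 2, frames=[6,3] (faults so far: 3)
  step 5: ref 5 -> FAULT, evict 3, frames=[6,5] (faults so far: 4)
  step 6: ref 6 -> HIT, frames=[6,5] (faults so far: 4)
  step 7: ref 5 -> HIT, frames=[6,5] (faults so far: 4)
  step 8: ref 2 -> FAULT, evict 6, frames=[2,5] (faults so far: 5)
  step 9: ref 6 -> FAULT, evict 5, frames=[2,6] (faults so far: 6)
  FIFO total faults: 6
--- LRU ---
  step 0: ref 2 -> FAULT, frames=[2,-] (faults so far: 1)
  step 1: ref 3 -> FAULT, frames=[2,3] (faults so far: 2)
  step 2: ref 2 -> HIT, frames=[2,3] (faults so far: 2)
  step 3: ref 2 -> HIT, frames=[2,3] (faults so far: 2)
  step 4: ref 6 -> FAULT, evict 3, frames=[2,6] (faults so far: 3)
  step 5: ref 5 -> FAULT, evict 2, frames=[5,6] (faults so far: 4)
  step 6: ref 6 -> HIT, frames=[5,6] (faults so far: 4)
  step 7: ref 5 -> HIT, frames=[5,6] (faults so far: 4)
  step 8: ref 2 -> FAULT, evict 6, frames=[5,2] (faults so far: 5)
  step 9: ref 6 -> FAULT, evict 5, frames=[6,2] (faults so far: 6)
  LRU total faults: 6
--- Optimal ---
  step 0: ref 2 -> FAULT, frames=[2,-] (faults so far: 1)
  step 1: ref 3 -> FAULT, frames=[2,3] (faults so far: 2)
  step 2: ref 2 -> HIT, frames=[2,3] (faults so far: 2)
  step 3: ref 2 -> HIT, frames=[2,3] (faults so far: 2)
  step 4: ref 6 -> FAULT, evict 3, frames=[2,6] (faults so far: 3)
  step 5: ref 5 -> FAULT, evict 2, frames=[5,6] (faults so far: 4)
  step 6: ref 6 -> HIT, frames=[5,6] (faults so far: 4)
  step 7: ref 5 -> HIT, frames=[5,6] (faults so far: 4)
  step 8: ref 2 -> FAULT, evict 5, frames=[2,6] (faults so far: 5)
  step 9: ref 6 -> HIT, frames=[2,6] (faults so far: 5)
  Optimal total faults: 5

Answer: 6 6 5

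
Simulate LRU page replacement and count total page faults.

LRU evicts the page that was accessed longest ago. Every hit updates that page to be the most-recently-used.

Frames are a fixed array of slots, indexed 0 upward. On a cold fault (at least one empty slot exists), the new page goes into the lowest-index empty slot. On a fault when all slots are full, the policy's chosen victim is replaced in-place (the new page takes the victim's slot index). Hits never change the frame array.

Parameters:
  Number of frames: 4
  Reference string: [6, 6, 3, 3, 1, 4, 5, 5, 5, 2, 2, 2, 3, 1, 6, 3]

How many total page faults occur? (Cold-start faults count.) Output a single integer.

Answer: 9

Derivation:
Step 0: ref 6 → FAULT, frames=[6,-,-,-]
Step 1: ref 6 → HIT, frames=[6,-,-,-]
Step 2: ref 3 → FAULT, frames=[6,3,-,-]
Step 3: ref 3 → HIT, frames=[6,3,-,-]
Step 4: ref 1 → FAULT, frames=[6,3,1,-]
Step 5: ref 4 → FAULT, frames=[6,3,1,4]
Step 6: ref 5 → FAULT (evict 6), frames=[5,3,1,4]
Step 7: ref 5 → HIT, frames=[5,3,1,4]
Step 8: ref 5 → HIT, frames=[5,3,1,4]
Step 9: ref 2 → FAULT (evict 3), frames=[5,2,1,4]
Step 10: ref 2 → HIT, frames=[5,2,1,4]
Step 11: ref 2 → HIT, frames=[5,2,1,4]
Step 12: ref 3 → FAULT (evict 1), frames=[5,2,3,4]
Step 13: ref 1 → FAULT (evict 4), frames=[5,2,3,1]
Step 14: ref 6 → FAULT (evict 5), frames=[6,2,3,1]
Step 15: ref 3 → HIT, frames=[6,2,3,1]
Total faults: 9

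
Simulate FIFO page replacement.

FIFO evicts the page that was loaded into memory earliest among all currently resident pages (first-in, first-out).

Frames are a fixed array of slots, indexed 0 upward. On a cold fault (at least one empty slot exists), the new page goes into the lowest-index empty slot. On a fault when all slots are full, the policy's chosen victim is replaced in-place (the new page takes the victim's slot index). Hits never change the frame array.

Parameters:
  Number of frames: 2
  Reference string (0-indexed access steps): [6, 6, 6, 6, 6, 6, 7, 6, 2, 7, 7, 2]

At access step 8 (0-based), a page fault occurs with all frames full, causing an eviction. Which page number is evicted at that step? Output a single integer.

Step 0: ref 6 -> FAULT, frames=[6,-]
Step 1: ref 6 -> HIT, frames=[6,-]
Step 2: ref 6 -> HIT, frames=[6,-]
Step 3: ref 6 -> HIT, frames=[6,-]
Step 4: ref 6 -> HIT, frames=[6,-]
Step 5: ref 6 -> HIT, frames=[6,-]
Step 6: ref 7 -> FAULT, frames=[6,7]
Step 7: ref 6 -> HIT, frames=[6,7]
Step 8: ref 2 -> FAULT, evict 6, frames=[2,7]
At step 8: evicted page 6

Answer: 6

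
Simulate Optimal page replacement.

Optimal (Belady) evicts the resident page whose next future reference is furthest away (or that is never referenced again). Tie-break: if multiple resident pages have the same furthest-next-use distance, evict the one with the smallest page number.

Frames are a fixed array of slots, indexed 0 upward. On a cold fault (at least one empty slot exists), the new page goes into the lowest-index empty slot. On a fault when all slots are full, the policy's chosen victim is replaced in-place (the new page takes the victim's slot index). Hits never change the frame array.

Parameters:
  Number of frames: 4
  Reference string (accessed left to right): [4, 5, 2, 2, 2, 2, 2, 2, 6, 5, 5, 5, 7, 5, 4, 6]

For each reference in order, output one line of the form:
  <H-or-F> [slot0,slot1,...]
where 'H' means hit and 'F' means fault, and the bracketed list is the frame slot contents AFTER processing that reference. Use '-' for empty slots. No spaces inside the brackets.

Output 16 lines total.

F [4,-,-,-]
F [4,5,-,-]
F [4,5,2,-]
H [4,5,2,-]
H [4,5,2,-]
H [4,5,2,-]
H [4,5,2,-]
H [4,5,2,-]
F [4,5,2,6]
H [4,5,2,6]
H [4,5,2,6]
H [4,5,2,6]
F [4,5,7,6]
H [4,5,7,6]
H [4,5,7,6]
H [4,5,7,6]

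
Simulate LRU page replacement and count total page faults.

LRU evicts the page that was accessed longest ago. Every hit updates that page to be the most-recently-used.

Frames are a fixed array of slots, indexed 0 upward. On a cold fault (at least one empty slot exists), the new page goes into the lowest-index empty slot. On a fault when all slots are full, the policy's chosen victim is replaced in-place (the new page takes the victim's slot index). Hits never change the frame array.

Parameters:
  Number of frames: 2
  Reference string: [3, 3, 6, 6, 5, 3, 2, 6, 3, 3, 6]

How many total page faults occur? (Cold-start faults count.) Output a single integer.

Step 0: ref 3 → FAULT, frames=[3,-]
Step 1: ref 3 → HIT, frames=[3,-]
Step 2: ref 6 → FAULT, frames=[3,6]
Step 3: ref 6 → HIT, frames=[3,6]
Step 4: ref 5 → FAULT (evict 3), frames=[5,6]
Step 5: ref 3 → FAULT (evict 6), frames=[5,3]
Step 6: ref 2 → FAULT (evict 5), frames=[2,3]
Step 7: ref 6 → FAULT (evict 3), frames=[2,6]
Step 8: ref 3 → FAULT (evict 2), frames=[3,6]
Step 9: ref 3 → HIT, frames=[3,6]
Step 10: ref 6 → HIT, frames=[3,6]
Total faults: 7

Answer: 7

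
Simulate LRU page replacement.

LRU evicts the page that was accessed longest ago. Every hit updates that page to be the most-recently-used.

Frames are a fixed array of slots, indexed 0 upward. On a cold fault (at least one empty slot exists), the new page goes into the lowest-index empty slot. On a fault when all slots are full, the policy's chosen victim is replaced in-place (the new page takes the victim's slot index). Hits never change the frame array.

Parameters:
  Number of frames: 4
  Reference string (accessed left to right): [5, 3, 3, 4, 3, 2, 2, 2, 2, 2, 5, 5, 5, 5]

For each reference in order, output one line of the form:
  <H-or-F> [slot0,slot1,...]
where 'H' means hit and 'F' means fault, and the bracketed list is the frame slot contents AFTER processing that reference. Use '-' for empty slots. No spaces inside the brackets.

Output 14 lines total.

F [5,-,-,-]
F [5,3,-,-]
H [5,3,-,-]
F [5,3,4,-]
H [5,3,4,-]
F [5,3,4,2]
H [5,3,4,2]
H [5,3,4,2]
H [5,3,4,2]
H [5,3,4,2]
H [5,3,4,2]
H [5,3,4,2]
H [5,3,4,2]
H [5,3,4,2]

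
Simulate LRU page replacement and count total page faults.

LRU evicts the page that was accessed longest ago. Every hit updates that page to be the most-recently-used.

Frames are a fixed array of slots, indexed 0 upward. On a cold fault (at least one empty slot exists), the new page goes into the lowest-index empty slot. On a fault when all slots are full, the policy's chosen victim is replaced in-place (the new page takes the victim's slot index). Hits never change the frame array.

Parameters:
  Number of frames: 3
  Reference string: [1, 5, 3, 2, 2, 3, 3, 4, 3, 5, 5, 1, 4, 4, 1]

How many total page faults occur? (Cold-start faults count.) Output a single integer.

Answer: 8

Derivation:
Step 0: ref 1 → FAULT, frames=[1,-,-]
Step 1: ref 5 → FAULT, frames=[1,5,-]
Step 2: ref 3 → FAULT, frames=[1,5,3]
Step 3: ref 2 → FAULT (evict 1), frames=[2,5,3]
Step 4: ref 2 → HIT, frames=[2,5,3]
Step 5: ref 3 → HIT, frames=[2,5,3]
Step 6: ref 3 → HIT, frames=[2,5,3]
Step 7: ref 4 → FAULT (evict 5), frames=[2,4,3]
Step 8: ref 3 → HIT, frames=[2,4,3]
Step 9: ref 5 → FAULT (evict 2), frames=[5,4,3]
Step 10: ref 5 → HIT, frames=[5,4,3]
Step 11: ref 1 → FAULT (evict 4), frames=[5,1,3]
Step 12: ref 4 → FAULT (evict 3), frames=[5,1,4]
Step 13: ref 4 → HIT, frames=[5,1,4]
Step 14: ref 1 → HIT, frames=[5,1,4]
Total faults: 8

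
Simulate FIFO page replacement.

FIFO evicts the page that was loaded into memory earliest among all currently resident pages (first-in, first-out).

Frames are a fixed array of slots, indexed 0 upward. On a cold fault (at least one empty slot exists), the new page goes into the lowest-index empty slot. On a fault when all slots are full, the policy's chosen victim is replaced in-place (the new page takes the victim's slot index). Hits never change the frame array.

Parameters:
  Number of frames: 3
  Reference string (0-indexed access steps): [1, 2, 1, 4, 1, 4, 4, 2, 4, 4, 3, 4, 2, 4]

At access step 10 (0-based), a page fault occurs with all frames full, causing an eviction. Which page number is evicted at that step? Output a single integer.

Step 0: ref 1 -> FAULT, frames=[1,-,-]
Step 1: ref 2 -> FAULT, frames=[1,2,-]
Step 2: ref 1 -> HIT, frames=[1,2,-]
Step 3: ref 4 -> FAULT, frames=[1,2,4]
Step 4: ref 1 -> HIT, frames=[1,2,4]
Step 5: ref 4 -> HIT, frames=[1,2,4]
Step 6: ref 4 -> HIT, frames=[1,2,4]
Step 7: ref 2 -> HIT, frames=[1,2,4]
Step 8: ref 4 -> HIT, frames=[1,2,4]
Step 9: ref 4 -> HIT, frames=[1,2,4]
Step 10: ref 3 -> FAULT, evict 1, frames=[3,2,4]
At step 10: evicted page 1

Answer: 1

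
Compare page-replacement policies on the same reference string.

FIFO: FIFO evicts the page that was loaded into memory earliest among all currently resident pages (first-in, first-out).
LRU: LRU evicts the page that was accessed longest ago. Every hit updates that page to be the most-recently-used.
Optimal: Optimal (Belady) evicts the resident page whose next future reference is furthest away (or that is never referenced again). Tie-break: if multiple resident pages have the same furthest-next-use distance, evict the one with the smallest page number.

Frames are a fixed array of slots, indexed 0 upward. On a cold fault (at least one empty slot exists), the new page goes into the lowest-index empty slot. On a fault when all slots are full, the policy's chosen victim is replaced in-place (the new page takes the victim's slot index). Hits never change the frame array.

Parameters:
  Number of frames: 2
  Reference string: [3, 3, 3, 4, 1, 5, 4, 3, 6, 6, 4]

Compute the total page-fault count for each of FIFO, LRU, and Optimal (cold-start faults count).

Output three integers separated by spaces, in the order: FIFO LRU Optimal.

--- FIFO ---
  step 0: ref 3 -> FAULT, frames=[3,-] (faults so far: 1)
  step 1: ref 3 -> HIT, frames=[3,-] (faults so far: 1)
  step 2: ref 3 -> HIT, frames=[3,-] (faults so far: 1)
  step 3: ref 4 -> FAULT, frames=[3,4] (faults so far: 2)
  step 4: ref 1 -> FAULT, evict 3, frames=[1,4] (faults so far: 3)
  step 5: ref 5 -> FAULT, evict 4, frames=[1,5] (faults so far: 4)
  step 6: ref 4 -> FAULT, evict 1, frames=[4,5] (faults so far: 5)
  step 7: ref 3 -> FAULT, evict 5, frames=[4,3] (faults so far: 6)
  step 8: ref 6 -> FAULT, evict 4, frames=[6,3] (faults so far: 7)
  step 9: ref 6 -> HIT, frames=[6,3] (faults so far: 7)
  step 10: ref 4 -> FAULT, evict 3, frames=[6,4] (faults so far: 8)
  FIFO total faults: 8
--- LRU ---
  step 0: ref 3 -> FAULT, frames=[3,-] (faults so far: 1)
  step 1: ref 3 -> HIT, frames=[3,-] (faults so far: 1)
  step 2: ref 3 -> HIT, frames=[3,-] (faults so far: 1)
  step 3: ref 4 -> FAULT, frames=[3,4] (faults so far: 2)
  step 4: ref 1 -> FAULT, evict 3, frames=[1,4] (faults so far: 3)
  step 5: ref 5 -> FAULT, evict 4, frames=[1,5] (faults so far: 4)
  step 6: ref 4 -> FAULT, evict 1, frames=[4,5] (faults so far: 5)
  step 7: ref 3 -> FAULT, evict 5, frames=[4,3] (faults so far: 6)
  step 8: ref 6 -> FAULT, evict 4, frames=[6,3] (faults so far: 7)
  step 9: ref 6 -> HIT, frames=[6,3] (faults so far: 7)
  step 10: ref 4 -> FAULT, evict 3, frames=[6,4] (faults so far: 8)
  LRU total faults: 8
--- Optimal ---
  step 0: ref 3 -> FAULT, frames=[3,-] (faults so far: 1)
  step 1: ref 3 -> HIT, frames=[3,-] (faults so far: 1)
  step 2: ref 3 -> HIT, frames=[3,-] (faults so far: 1)
  step 3: ref 4 -> FAULT, frames=[3,4] (faults so far: 2)
  step 4: ref 1 -> FAULT, evict 3, frames=[1,4] (faults so far: 3)
  step 5: ref 5 -> FAULT, evict 1, frames=[5,4] (faults so far: 4)
  step 6: ref 4 -> HIT, frames=[5,4] (faults so far: 4)
  step 7: ref 3 -> FAULT, evict 5, frames=[3,4] (faults so far: 5)
  step 8: ref 6 -> FAULT, evict 3, frames=[6,4] (faults so far: 6)
  step 9: ref 6 -> HIT, frames=[6,4] (faults so far: 6)
  step 10: ref 4 -> HIT, frames=[6,4] (faults so far: 6)
  Optimal total faults: 6

Answer: 8 8 6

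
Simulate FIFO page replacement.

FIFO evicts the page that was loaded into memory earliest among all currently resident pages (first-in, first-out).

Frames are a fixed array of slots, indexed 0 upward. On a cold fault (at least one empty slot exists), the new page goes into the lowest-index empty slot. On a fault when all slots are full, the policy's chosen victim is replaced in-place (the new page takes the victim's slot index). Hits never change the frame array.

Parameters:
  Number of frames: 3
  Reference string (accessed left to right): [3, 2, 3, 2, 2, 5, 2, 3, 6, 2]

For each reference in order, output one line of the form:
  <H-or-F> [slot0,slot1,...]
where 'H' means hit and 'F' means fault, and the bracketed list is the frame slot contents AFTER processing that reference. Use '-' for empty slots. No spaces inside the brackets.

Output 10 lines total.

F [3,-,-]
F [3,2,-]
H [3,2,-]
H [3,2,-]
H [3,2,-]
F [3,2,5]
H [3,2,5]
H [3,2,5]
F [6,2,5]
H [6,2,5]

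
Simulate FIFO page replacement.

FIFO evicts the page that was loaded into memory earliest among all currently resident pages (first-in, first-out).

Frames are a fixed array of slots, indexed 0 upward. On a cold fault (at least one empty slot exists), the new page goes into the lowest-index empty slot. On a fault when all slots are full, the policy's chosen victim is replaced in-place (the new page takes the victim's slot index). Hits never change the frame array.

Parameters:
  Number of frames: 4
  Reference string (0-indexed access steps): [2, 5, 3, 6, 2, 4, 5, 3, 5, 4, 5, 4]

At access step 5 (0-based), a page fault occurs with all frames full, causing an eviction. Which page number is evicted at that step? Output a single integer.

Step 0: ref 2 -> FAULT, frames=[2,-,-,-]
Step 1: ref 5 -> FAULT, frames=[2,5,-,-]
Step 2: ref 3 -> FAULT, frames=[2,5,3,-]
Step 3: ref 6 -> FAULT, frames=[2,5,3,6]
Step 4: ref 2 -> HIT, frames=[2,5,3,6]
Step 5: ref 4 -> FAULT, evict 2, frames=[4,5,3,6]
At step 5: evicted page 2

Answer: 2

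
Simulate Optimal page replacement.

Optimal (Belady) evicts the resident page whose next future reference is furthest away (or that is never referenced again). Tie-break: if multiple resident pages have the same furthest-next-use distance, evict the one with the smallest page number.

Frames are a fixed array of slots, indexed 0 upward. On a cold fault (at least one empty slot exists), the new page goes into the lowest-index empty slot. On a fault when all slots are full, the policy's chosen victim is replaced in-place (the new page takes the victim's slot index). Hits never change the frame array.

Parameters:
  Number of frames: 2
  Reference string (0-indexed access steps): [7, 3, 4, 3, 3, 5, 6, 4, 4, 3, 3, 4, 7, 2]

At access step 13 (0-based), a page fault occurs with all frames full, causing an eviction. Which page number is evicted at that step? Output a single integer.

Step 0: ref 7 -> FAULT, frames=[7,-]
Step 1: ref 3 -> FAULT, frames=[7,3]
Step 2: ref 4 -> FAULT, evict 7, frames=[4,3]
Step 3: ref 3 -> HIT, frames=[4,3]
Step 4: ref 3 -> HIT, frames=[4,3]
Step 5: ref 5 -> FAULT, evict 3, frames=[4,5]
Step 6: ref 6 -> FAULT, evict 5, frames=[4,6]
Step 7: ref 4 -> HIT, frames=[4,6]
Step 8: ref 4 -> HIT, frames=[4,6]
Step 9: ref 3 -> FAULT, evict 6, frames=[4,3]
Step 10: ref 3 -> HIT, frames=[4,3]
Step 11: ref 4 -> HIT, frames=[4,3]
Step 12: ref 7 -> FAULT, evict 3, frames=[4,7]
Step 13: ref 2 -> FAULT, evict 4, frames=[2,7]
At step 13: evicted page 4

Answer: 4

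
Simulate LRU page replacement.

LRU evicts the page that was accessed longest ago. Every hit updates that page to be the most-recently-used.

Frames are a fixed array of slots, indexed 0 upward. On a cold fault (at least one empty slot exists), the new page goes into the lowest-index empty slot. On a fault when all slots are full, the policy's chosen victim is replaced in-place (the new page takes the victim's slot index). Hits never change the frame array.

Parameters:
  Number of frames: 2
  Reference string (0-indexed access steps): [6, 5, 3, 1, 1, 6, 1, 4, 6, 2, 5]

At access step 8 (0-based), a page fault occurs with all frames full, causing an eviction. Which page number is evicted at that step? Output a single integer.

Answer: 1

Derivation:
Step 0: ref 6 -> FAULT, frames=[6,-]
Step 1: ref 5 -> FAULT, frames=[6,5]
Step 2: ref 3 -> FAULT, evict 6, frames=[3,5]
Step 3: ref 1 -> FAULT, evict 5, frames=[3,1]
Step 4: ref 1 -> HIT, frames=[3,1]
Step 5: ref 6 -> FAULT, evict 3, frames=[6,1]
Step 6: ref 1 -> HIT, frames=[6,1]
Step 7: ref 4 -> FAULT, evict 6, frames=[4,1]
Step 8: ref 6 -> FAULT, evict 1, frames=[4,6]
At step 8: evicted page 1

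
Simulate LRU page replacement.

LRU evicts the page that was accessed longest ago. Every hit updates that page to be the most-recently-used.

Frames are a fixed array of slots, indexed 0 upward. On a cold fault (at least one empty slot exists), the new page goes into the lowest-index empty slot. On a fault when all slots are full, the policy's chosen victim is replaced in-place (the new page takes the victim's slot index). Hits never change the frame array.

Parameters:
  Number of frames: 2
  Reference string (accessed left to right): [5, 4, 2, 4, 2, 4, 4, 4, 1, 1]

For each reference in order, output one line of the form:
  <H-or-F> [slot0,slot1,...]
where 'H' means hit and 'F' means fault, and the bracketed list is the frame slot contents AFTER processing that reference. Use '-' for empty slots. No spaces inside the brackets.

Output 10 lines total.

F [5,-]
F [5,4]
F [2,4]
H [2,4]
H [2,4]
H [2,4]
H [2,4]
H [2,4]
F [1,4]
H [1,4]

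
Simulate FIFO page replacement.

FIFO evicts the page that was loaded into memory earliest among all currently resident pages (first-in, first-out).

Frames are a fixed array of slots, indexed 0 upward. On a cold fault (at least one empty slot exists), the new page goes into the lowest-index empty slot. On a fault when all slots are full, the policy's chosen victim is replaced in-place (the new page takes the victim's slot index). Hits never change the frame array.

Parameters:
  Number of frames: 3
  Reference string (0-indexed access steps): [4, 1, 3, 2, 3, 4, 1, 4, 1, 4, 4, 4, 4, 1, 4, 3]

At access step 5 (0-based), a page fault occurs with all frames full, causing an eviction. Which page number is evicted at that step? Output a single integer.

Step 0: ref 4 -> FAULT, frames=[4,-,-]
Step 1: ref 1 -> FAULT, frames=[4,1,-]
Step 2: ref 3 -> FAULT, frames=[4,1,3]
Step 3: ref 2 -> FAULT, evict 4, frames=[2,1,3]
Step 4: ref 3 -> HIT, frames=[2,1,3]
Step 5: ref 4 -> FAULT, evict 1, frames=[2,4,3]
At step 5: evicted page 1

Answer: 1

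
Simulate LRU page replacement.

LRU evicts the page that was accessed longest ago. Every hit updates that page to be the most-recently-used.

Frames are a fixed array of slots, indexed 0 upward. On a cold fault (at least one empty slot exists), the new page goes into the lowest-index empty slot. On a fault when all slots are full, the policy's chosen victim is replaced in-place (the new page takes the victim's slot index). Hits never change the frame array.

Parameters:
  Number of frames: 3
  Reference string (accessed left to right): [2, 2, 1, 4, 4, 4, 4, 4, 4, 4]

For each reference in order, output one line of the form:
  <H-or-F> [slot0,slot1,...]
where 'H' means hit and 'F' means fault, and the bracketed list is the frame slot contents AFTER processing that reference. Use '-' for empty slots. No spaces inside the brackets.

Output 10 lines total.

F [2,-,-]
H [2,-,-]
F [2,1,-]
F [2,1,4]
H [2,1,4]
H [2,1,4]
H [2,1,4]
H [2,1,4]
H [2,1,4]
H [2,1,4]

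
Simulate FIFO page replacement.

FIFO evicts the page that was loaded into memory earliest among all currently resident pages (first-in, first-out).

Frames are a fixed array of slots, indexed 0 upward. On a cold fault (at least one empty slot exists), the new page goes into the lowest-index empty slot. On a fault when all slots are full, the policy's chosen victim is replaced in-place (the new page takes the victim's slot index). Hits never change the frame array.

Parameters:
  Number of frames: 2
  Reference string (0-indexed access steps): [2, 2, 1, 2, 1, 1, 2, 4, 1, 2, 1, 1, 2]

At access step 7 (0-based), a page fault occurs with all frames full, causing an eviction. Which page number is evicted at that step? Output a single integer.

Answer: 2

Derivation:
Step 0: ref 2 -> FAULT, frames=[2,-]
Step 1: ref 2 -> HIT, frames=[2,-]
Step 2: ref 1 -> FAULT, frames=[2,1]
Step 3: ref 2 -> HIT, frames=[2,1]
Step 4: ref 1 -> HIT, frames=[2,1]
Step 5: ref 1 -> HIT, frames=[2,1]
Step 6: ref 2 -> HIT, frames=[2,1]
Step 7: ref 4 -> FAULT, evict 2, frames=[4,1]
At step 7: evicted page 2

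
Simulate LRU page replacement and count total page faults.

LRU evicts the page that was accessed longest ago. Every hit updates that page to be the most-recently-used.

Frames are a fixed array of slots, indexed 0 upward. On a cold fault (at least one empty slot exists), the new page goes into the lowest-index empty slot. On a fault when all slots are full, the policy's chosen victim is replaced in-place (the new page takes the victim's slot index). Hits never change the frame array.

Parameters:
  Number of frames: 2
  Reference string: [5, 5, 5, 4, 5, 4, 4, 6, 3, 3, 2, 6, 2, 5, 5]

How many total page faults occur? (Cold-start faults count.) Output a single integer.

Answer: 7

Derivation:
Step 0: ref 5 → FAULT, frames=[5,-]
Step 1: ref 5 → HIT, frames=[5,-]
Step 2: ref 5 → HIT, frames=[5,-]
Step 3: ref 4 → FAULT, frames=[5,4]
Step 4: ref 5 → HIT, frames=[5,4]
Step 5: ref 4 → HIT, frames=[5,4]
Step 6: ref 4 → HIT, frames=[5,4]
Step 7: ref 6 → FAULT (evict 5), frames=[6,4]
Step 8: ref 3 → FAULT (evict 4), frames=[6,3]
Step 9: ref 3 → HIT, frames=[6,3]
Step 10: ref 2 → FAULT (evict 6), frames=[2,3]
Step 11: ref 6 → FAULT (evict 3), frames=[2,6]
Step 12: ref 2 → HIT, frames=[2,6]
Step 13: ref 5 → FAULT (evict 6), frames=[2,5]
Step 14: ref 5 → HIT, frames=[2,5]
Total faults: 7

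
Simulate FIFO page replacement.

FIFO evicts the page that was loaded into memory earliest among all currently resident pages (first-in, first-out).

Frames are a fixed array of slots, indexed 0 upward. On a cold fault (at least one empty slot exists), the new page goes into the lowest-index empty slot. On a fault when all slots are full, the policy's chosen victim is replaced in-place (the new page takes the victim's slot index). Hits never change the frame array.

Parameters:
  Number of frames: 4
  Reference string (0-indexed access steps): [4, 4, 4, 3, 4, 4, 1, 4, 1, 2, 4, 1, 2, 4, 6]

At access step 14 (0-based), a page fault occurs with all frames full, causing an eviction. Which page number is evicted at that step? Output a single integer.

Answer: 4

Derivation:
Step 0: ref 4 -> FAULT, frames=[4,-,-,-]
Step 1: ref 4 -> HIT, frames=[4,-,-,-]
Step 2: ref 4 -> HIT, frames=[4,-,-,-]
Step 3: ref 3 -> FAULT, frames=[4,3,-,-]
Step 4: ref 4 -> HIT, frames=[4,3,-,-]
Step 5: ref 4 -> HIT, frames=[4,3,-,-]
Step 6: ref 1 -> FAULT, frames=[4,3,1,-]
Step 7: ref 4 -> HIT, frames=[4,3,1,-]
Step 8: ref 1 -> HIT, frames=[4,3,1,-]
Step 9: ref 2 -> FAULT, frames=[4,3,1,2]
Step 10: ref 4 -> HIT, frames=[4,3,1,2]
Step 11: ref 1 -> HIT, frames=[4,3,1,2]
Step 12: ref 2 -> HIT, frames=[4,3,1,2]
Step 13: ref 4 -> HIT, frames=[4,3,1,2]
Step 14: ref 6 -> FAULT, evict 4, frames=[6,3,1,2]
At step 14: evicted page 4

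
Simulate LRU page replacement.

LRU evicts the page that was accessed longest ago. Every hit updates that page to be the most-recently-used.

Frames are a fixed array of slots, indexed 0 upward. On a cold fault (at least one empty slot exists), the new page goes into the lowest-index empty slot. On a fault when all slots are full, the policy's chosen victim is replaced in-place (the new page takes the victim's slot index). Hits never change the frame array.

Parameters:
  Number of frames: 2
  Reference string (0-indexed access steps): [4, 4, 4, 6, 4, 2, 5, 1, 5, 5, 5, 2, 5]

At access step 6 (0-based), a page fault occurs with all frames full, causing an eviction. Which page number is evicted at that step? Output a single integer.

Step 0: ref 4 -> FAULT, frames=[4,-]
Step 1: ref 4 -> HIT, frames=[4,-]
Step 2: ref 4 -> HIT, frames=[4,-]
Step 3: ref 6 -> FAULT, frames=[4,6]
Step 4: ref 4 -> HIT, frames=[4,6]
Step 5: ref 2 -> FAULT, evict 6, frames=[4,2]
Step 6: ref 5 -> FAULT, evict 4, frames=[5,2]
At step 6: evicted page 4

Answer: 4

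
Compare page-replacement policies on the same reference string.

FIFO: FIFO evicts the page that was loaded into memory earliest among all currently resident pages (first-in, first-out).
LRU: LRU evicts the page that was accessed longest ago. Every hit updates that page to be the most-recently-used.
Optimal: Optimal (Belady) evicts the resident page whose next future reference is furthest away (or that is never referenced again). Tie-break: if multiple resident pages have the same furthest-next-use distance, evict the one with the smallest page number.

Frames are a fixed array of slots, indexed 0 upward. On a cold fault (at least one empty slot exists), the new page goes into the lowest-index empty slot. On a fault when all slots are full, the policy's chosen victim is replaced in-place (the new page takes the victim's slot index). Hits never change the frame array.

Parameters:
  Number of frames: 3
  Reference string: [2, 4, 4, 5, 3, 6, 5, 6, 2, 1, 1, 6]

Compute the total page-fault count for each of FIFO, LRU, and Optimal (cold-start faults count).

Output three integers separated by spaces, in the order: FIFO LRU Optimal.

--- FIFO ---
  step 0: ref 2 -> FAULT, frames=[2,-,-] (faults so far: 1)
  step 1: ref 4 -> FAULT, frames=[2,4,-] (faults so far: 2)
  step 2: ref 4 -> HIT, frames=[2,4,-] (faults so far: 2)
  step 3: ref 5 -> FAULT, frames=[2,4,5] (faults so far: 3)
  step 4: ref 3 -> FAULT, evict 2, frames=[3,4,5] (faults so far: 4)
  step 5: ref 6 -> FAULT, evict 4, frames=[3,6,5] (faults so far: 5)
  step 6: ref 5 -> HIT, frames=[3,6,5] (faults so far: 5)
  step 7: ref 6 -> HIT, frames=[3,6,5] (faults so far: 5)
  step 8: ref 2 -> FAULT, evict 5, frames=[3,6,2] (faults so far: 6)
  step 9: ref 1 -> FAULT, evict 3, frames=[1,6,2] (faults so far: 7)
  step 10: ref 1 -> HIT, frames=[1,6,2] (faults so far: 7)
  step 11: ref 6 -> HIT, frames=[1,6,2] (faults so far: 7)
  FIFO total faults: 7
--- LRU ---
  step 0: ref 2 -> FAULT, frames=[2,-,-] (faults so far: 1)
  step 1: ref 4 -> FAULT, frames=[2,4,-] (faults so far: 2)
  step 2: ref 4 -> HIT, frames=[2,4,-] (faults so far: 2)
  step 3: ref 5 -> FAULT, frames=[2,4,5] (faults so far: 3)
  step 4: ref 3 -> FAULT, evict 2, frames=[3,4,5] (faults so far: 4)
  step 5: ref 6 -> FAULT, evict 4, frames=[3,6,5] (faults so far: 5)
  step 6: ref 5 -> HIT, frames=[3,6,5] (faults so far: 5)
  step 7: ref 6 -> HIT, frames=[3,6,5] (faults so far: 5)
  step 8: ref 2 -> FAULT, evict 3, frames=[2,6,5] (faults so far: 6)
  step 9: ref 1 -> FAULT, evict 5, frames=[2,6,1] (faults so far: 7)
  step 10: ref 1 -> HIT, frames=[2,6,1] (faults so far: 7)
  step 11: ref 6 -> HIT, frames=[2,6,1] (faults so far: 7)
  LRU total faults: 7
--- Optimal ---
  step 0: ref 2 -> FAULT, frames=[2,-,-] (faults so far: 1)
  step 1: ref 4 -> FAULT, frames=[2,4,-] (faults so far: 2)
  step 2: ref 4 -> HIT, frames=[2,4,-] (faults so far: 2)
  step 3: ref 5 -> FAULT, frames=[2,4,5] (faults so far: 3)
  step 4: ref 3 -> FAULT, evict 4, frames=[2,3,5] (faults so far: 4)
  step 5: ref 6 -> FAULT, evict 3, frames=[2,6,5] (faults so far: 5)
  step 6: ref 5 -> HIT, frames=[2,6,5] (faults so far: 5)
  step 7: ref 6 -> HIT, frames=[2,6,5] (faults so far: 5)
  step 8: ref 2 -> HIT, frames=[2,6,5] (faults so far: 5)
  step 9: ref 1 -> FAULT, evict 2, frames=[1,6,5] (faults so far: 6)
  step 10: ref 1 -> HIT, frames=[1,6,5] (faults so far: 6)
  step 11: ref 6 -> HIT, frames=[1,6,5] (faults so far: 6)
  Optimal total faults: 6

Answer: 7 7 6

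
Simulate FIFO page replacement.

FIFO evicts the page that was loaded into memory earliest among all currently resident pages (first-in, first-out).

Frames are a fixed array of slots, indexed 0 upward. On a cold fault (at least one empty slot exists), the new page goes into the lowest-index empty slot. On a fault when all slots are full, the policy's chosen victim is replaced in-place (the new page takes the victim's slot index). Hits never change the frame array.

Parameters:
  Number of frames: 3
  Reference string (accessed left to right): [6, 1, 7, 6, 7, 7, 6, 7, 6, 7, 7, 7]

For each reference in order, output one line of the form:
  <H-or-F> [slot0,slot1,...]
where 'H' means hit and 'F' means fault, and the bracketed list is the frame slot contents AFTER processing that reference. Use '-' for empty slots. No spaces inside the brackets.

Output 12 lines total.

F [6,-,-]
F [6,1,-]
F [6,1,7]
H [6,1,7]
H [6,1,7]
H [6,1,7]
H [6,1,7]
H [6,1,7]
H [6,1,7]
H [6,1,7]
H [6,1,7]
H [6,1,7]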